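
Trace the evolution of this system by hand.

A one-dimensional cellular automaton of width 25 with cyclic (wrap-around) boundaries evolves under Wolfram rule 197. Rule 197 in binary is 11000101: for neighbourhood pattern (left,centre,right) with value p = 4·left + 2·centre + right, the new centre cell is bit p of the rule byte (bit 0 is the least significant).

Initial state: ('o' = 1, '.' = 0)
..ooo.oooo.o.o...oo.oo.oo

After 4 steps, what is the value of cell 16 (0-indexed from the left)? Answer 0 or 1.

0

[0] ..ooo.oooo.o.o...oo.oo.oo
[1] ...oo..ooo.o.o.o..o..o..o
[2] .o..o...oo.o.o.o..o..o..o
[3] .o..o.o..o.o.o.o..o..o..o
[4] .o..o.o..o.o.o.o..o..o..o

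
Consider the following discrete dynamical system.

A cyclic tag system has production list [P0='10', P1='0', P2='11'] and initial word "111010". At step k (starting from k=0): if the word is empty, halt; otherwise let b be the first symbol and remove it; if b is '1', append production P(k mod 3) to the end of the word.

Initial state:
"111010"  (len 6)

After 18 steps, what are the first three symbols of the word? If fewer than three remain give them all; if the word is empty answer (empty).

011

step 0: "111010"  (len 6)
step 1: "1101010"  (len 7)
step 2: "1010100"  (len 7)
step 3: "01010011"  (len 8)
step 4: "1010011"  (len 7)
step 5: "0100110"  (len 7)
step 6: "100110"  (len 6)
step 7: "0011010"  (len 7)
step 8: "011010"  (len 6)
step 9: "11010"  (len 5)
step 10: "101010"  (len 6)
step 11: "010100"  (len 6)
step 12: "10100"  (len 5)
step 13: "010010"  (len 6)
step 14: "10010"  (len 5)
step 15: "001011"  (len 6)
step 16: "01011"  (len 5)
step 17: "1011"  (len 4)
step 18: "01111"  (len 5)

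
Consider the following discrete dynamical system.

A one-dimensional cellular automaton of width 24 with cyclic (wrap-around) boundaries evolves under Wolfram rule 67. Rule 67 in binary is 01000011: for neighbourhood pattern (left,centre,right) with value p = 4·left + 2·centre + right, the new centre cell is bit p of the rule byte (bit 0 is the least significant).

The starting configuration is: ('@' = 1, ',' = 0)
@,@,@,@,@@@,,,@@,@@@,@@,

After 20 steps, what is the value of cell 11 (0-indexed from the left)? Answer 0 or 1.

t=0: @,@,@,@,@@@,,,@@,@@@,@@,
t=1: ,,,,,,,,,,@,@@,@,,,@,,@,
t=2: @@@@@@@@@@,,,@,,,@@,,@,,
t=3: ,,,,,,,,,@,@@,,@@,@,@,,@
t=4: ,@@@@@@@@,,,@,@,@,,,,,@,
t=5: @,,,,,,,@,@@,,,,,,@@@@,,
t=6: ,,@@@@@@,,,@,@@@@@,,,@,@
t=7: ,@,,,,,@,@@,,,,,,@,@@,,,
t=8: @,,@@@@,,,@,@@@@@,,,@,@@
t=9: @,@,,,@,@@,,,,,,@,@@,,,,
t=10: ,,,,@@,,,@,@@@@@,,,@,@@@
t=11: ,@@@,@,@@,,,,,,@,@@,,,,@
t=12: ,,,@,,,,@,@@@@@,,,@,@@@,
t=13: @@@,,@@@,,,,,,@,@@,,,,@,
t=14: ,,@,@,,@,@@@@@,,,@,@@@,,
t=15: @@,,,,@,,,,,,@,@@,,,,@,@
t=16: ,@,@@@,,@@@@@,,,@,@@@,,,
t=17: @,,,,@,@,,,,@,@@,,,,@,@@
t=18: @,@@@,,,,@@@,,,@,@@@,,,,
t=19: ,,,,@,@@@,,@,@@,,,,@,@@@
t=20: ,@@@,,,,@,@,,,@,@@@,,,,@

0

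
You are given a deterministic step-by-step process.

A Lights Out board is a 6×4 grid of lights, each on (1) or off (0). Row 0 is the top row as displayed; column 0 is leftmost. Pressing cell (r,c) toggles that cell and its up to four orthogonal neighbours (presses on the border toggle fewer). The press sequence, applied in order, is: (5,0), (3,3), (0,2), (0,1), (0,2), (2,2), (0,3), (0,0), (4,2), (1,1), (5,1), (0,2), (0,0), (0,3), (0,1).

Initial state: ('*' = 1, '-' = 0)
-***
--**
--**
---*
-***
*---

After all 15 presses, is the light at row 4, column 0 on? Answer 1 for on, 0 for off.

1

0) -***
--**
--**
---*
-***
*---
1) -***
--**
--**
---*
****
-*--
2) -***
--**
--*-
--*-
***-
-*--
3) ----
---*
--*-
--*-
***-
-*--
4) ***-
-*-*
--*-
--*-
***-
-*--
5) *--*
-***
--*-
--*-
***-
-*--
6) *--*
-*-*
-*-*
----
***-
-*--
7) *-*-
-*--
-*-*
----
***-
-*--
8) -**-
**--
-*-*
----
***-
-*--
9) -**-
**--
-*-*
--*-
*--*
-**-
10) --*-
--*-
---*
--*-
*--*
-**-
11) --*-
--*-
---*
--*-
**-*
*---
12) -*-*
----
---*
--*-
**-*
*---
13) *--*
*---
---*
--*-
**-*
*---
14) *-*-
*--*
---*
--*-
**-*
*---
15) -*--
**-*
---*
--*-
**-*
*---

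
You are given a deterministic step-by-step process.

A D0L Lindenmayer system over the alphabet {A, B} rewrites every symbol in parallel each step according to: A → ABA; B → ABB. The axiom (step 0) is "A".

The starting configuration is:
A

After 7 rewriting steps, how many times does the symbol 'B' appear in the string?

k=0  A
k=1  ABA
k=2  ABAABBABA
k=3  ABAABBABAABAABBABBABAABBABA
k=4  ABAABBABAABAABBABBABAABBABAABAABBABAABAABBABBABAABBABBABAABBABAABAABBABBABAABBABA
k=5  ABAABBABAABAABBABBABAABBABAABAABBABAABAABBABBABAABBABBABAA…BABAABAABBABAABAABBABBABAABBABBABAABBABAABAABBABBABAABBABA  (len 243)
k=6  ABAABBABAABAABBABBABAABBABAABAABBABAABAABBABBABAABBABBABAA…BABAABAABBABAABAABBABBABAABBABBABAABBABAABAABBABBABAABBABA  (len 729)
k=7  ABAABBABAABAABBABBABAABBABAABAABBABAABAABBABBABAABBABBABAA…BABAABAABBABAABAABBABBABAABBABBABAABBABAABAABBABBABAABBABA  (len 2187)

1093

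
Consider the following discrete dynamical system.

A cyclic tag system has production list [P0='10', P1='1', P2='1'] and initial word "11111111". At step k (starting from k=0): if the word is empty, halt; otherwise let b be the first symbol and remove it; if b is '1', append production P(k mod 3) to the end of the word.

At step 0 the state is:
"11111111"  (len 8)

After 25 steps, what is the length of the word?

step 0: "11111111"  (len 8)
step 1: "111111110"  (len 9)
step 2: "111111101"  (len 9)
step 3: "111111011"  (len 9)
step 4: "1111101110"  (len 10)
step 5: "1111011101"  (len 10)
step 6: "1110111011"  (len 10)
step 7: "11011101110"  (len 11)
step 8: "10111011101"  (len 11)
step 9: "01110111011"  (len 11)
step 10: "1110111011"  (len 10)
step 11: "1101110111"  (len 10)
step 12: "1011101111"  (len 10)
step 13: "01110111110"  (len 11)
step 14: "1110111110"  (len 10)
step 15: "1101111101"  (len 10)
step 16: "10111110110"  (len 11)
step 17: "01111101101"  (len 11)
step 18: "1111101101"  (len 10)
step 19: "11110110110"  (len 11)
step 20: "11101101101"  (len 11)
step 21: "11011011011"  (len 11)
step 22: "101101101110"  (len 12)
step 23: "011011011101"  (len 12)
step 24: "11011011101"  (len 11)
step 25: "101101110110"  (len 12)

12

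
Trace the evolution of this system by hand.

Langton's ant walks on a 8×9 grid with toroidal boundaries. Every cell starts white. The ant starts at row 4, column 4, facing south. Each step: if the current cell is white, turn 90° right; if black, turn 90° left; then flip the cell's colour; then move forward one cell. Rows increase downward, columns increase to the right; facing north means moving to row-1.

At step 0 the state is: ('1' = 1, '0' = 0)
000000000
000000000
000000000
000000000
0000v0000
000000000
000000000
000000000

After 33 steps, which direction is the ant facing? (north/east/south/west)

gen 0: 000000000
000000000
000000000
000000000
0000v0000
000000000
000000000
000000000
gen 1: 000000000
000000000
000000000
000000000
000<10000
000000000
000000000
000000000
gen 2: 000000000
000000000
000000000
000^00000
000110000
000000000
000000000
000000000
gen 3: 000000000
000000000
000000000
0001>0000
000110000
000000000
000000000
000000000
gen 4: 000000000
000000000
000000000
000110000
0001v0000
000000000
000000000
000000000
gen 5: 000000000
000000000
000000000
000110000
00010>000
000000000
000000000
000000000
gen 6: 000000000
000000000
000000000
000110000
000101000
00000v000
000000000
000000000
gen 7: 000000000
000000000
000000000
000110000
000101000
0000<1000
000000000
000000000
gen 8: 000000000
000000000
000000000
000110000
0001^1000
000011000
000000000
000000000
gen 9: 000000000
000000000
000000000
000110000
00011>000
000011000
000000000
000000000
gen 10: 000000000
000000000
000000000
00011^000
000110000
000011000
000000000
000000000
gen 11: 000000000
000000000
000000000
000111>00
000110000
000011000
000000000
000000000
gen 12: 000000000
000000000
000000000
000111100
000110v00
000011000
000000000
000000000
gen 13: 000000000
000000000
000000000
000111100
00011<100
000011000
000000000
000000000
gen 14: 000000000
000000000
000000000
00011^100
000111100
000011000
000000000
000000000
gen 15: 000000000
000000000
000000000
0001<0100
000111100
000011000
000000000
000000000
gen 16: 000000000
000000000
000000000
000100100
0001v1100
000011000
000000000
000000000
gen 17: 000000000
000000000
000000000
000100100
00010>100
000011000
000000000
000000000
gen 18: 000000000
000000000
000000000
00010^100
000100100
000011000
000000000
000000000
gen 19: 000000000
000000000
000000000
000101>00
000100100
000011000
000000000
000000000
gen 20: 000000000
000000000
000000^00
000101000
000100100
000011000
000000000
000000000
gen 21: 000000000
000000000
0000001>0
000101000
000100100
000011000
000000000
000000000
gen 22: 000000000
000000000
000000110
0001010v0
000100100
000011000
000000000
000000000
gen 23: 000000000
000000000
000000110
000101<10
000100100
000011000
000000000
000000000
gen 24: 000000000
000000000
000000^10
000101110
000100100
000011000
000000000
000000000
gen 25: 000000000
000000000
00000<010
000101110
000100100
000011000
000000000
000000000
gen 26: 000000000
00000^000
000001010
000101110
000100100
000011000
000000000
000000000
gen 27: 000000000
000001>00
000001010
000101110
000100100
000011000
000000000
000000000
gen 28: 000000000
000001100
000001v10
000101110
000100100
000011000
000000000
000000000
gen 29: 000000000
000001100
00000<110
000101110
000100100
000011000
000000000
000000000
gen 30: 000000000
000001100
000000110
00010v110
000100100
000011000
000000000
000000000
gen 31: 000000000
000001100
000000110
000100>10
000100100
000011000
000000000
000000000
gen 32: 000000000
000001100
000000^10
000100010
000100100
000011000
000000000
000000000
gen 33: 000000000
000001100
00000<010
000100010
000100100
000011000
000000000
000000000

west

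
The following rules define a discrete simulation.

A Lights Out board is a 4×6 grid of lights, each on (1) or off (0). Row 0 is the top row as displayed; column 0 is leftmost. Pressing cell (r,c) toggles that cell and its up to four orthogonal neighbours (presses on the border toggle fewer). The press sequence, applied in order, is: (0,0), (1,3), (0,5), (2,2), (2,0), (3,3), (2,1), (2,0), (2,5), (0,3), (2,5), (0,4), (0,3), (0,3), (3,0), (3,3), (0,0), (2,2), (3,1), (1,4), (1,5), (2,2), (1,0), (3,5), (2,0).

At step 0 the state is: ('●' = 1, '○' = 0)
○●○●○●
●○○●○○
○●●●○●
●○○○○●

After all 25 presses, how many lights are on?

12

[0] ○●○●○●
●○○●○○
○●●●○●
●○○○○●
[1] ●○○●○●
○○○●○○
○●●●○●
●○○○○●
[2] ●○○○○●
○○●○●○
○●●○○●
●○○○○●
[3] ●○○○●○
○○●○●●
○●●○○●
●○○○○●
[4] ●○○○●○
○○○○●●
○○○●○●
●○●○○●
[5] ●○○○●○
●○○○●●
●●○●○●
○○●○○●
[6] ●○○○●○
●○○○●●
●●○○○●
○○○●●●
[7] ●○○○●○
●●○○●●
○○●○○●
○●○●●●
[8] ●○○○●○
○●○○●●
●●●○○●
●●○●●●
[9] ●○○○●○
○●○○●○
●●●○●○
●●○●●○
[10] ●○●●○○
○●○●●○
●●●○●○
●●○●●○
[11] ●○●●○○
○●○●●●
●●●○○●
●●○●●●
[12] ●○●○●●
○●○●○●
●●●○○●
●●○●●●
[13] ●○○●○●
○●○○○●
●●●○○●
●●○●●●
[14] ●○●○●●
○●○●○●
●●●○○●
●●○●●●
[15] ●○●○●●
○●○●○●
○●●○○●
○○○●●●
[16] ●○●○●●
○●○●○●
○●●●○●
○○●○○●
[17] ○●●○●●
●●○●○●
○●●●○●
○○●○○●
[18] ○●●○●●
●●●●○●
○○○○○●
○○○○○●
[19] ○●●○●●
●●●●○●
○●○○○●
●●●○○●
[20] ○●●○○●
●●●○●○
○●○○●●
●●●○○●
[21] ○●●○○○
●●●○○●
○●○○●○
●●●○○●
[22] ○●●○○○
●●○○○●
○○●●●○
●●○○○●
[23] ●●●○○○
○○○○○●
●○●●●○
●●○○○●
[24] ●●●○○○
○○○○○●
●○●●●●
●●○○●○
[25] ●●●○○○
●○○○○●
○●●●●●
○●○○●○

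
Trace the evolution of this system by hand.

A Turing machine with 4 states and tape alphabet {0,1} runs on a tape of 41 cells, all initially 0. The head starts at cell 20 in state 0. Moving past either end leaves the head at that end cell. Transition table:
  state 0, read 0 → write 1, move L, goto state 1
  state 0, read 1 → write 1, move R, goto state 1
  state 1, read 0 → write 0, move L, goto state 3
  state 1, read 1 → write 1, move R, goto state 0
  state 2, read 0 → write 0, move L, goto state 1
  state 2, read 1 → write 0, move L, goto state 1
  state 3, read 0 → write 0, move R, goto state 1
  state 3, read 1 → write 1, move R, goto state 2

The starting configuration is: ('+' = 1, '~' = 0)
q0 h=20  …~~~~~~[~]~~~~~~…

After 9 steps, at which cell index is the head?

[0] q0 h=20  …~~~~~~[~]~~~~~~…
[1] q1 h=19  …~~~~~~[~]+~~~~~…
[2] q3 h=18  …~~~~~~[~]~+~~~~…
[3] q1 h=19  …~~~~~~[~]+~~~~~…
[4] q3 h=18  …~~~~~~[~]~+~~~~…
[5] q1 h=19  …~~~~~~[~]+~~~~~…
[6] q3 h=18  …~~~~~~[~]~+~~~~…
[7] q1 h=19  …~~~~~~[~]+~~~~~…
[8] q3 h=18  …~~~~~~[~]~+~~~~…
[9] q1 h=19  …~~~~~~[~]+~~~~~…

19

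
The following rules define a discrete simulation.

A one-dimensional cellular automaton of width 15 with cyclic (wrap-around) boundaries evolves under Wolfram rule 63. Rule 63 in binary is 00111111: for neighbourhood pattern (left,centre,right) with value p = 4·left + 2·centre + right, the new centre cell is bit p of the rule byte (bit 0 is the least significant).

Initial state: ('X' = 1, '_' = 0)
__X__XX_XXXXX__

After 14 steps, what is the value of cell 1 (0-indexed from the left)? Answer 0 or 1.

gen 0: __X__XX_XXXXX__
gen 1: XXXXXX_XX____XX
gen 2: ______XX_XXXXX_
gen 3: XXXXXXX_XX____X
gen 4: _______XX_XXXXX
gen 5: XXXXXXXX_XX____
gen 6: X_______XX_XXXX
gen 7: _XXXXXXXX_XX___
gen 8: XX_______XX_XXX
gen 9: __XXXXXXXX_XX__
gen 10: XXX_______XX_XX
gen 11: ___XXXXXXXX_XX_
gen 12: XXXX_______XX_X
gen 13: ____XXXXXXXX_XX
gen 14: XXXXX_______XX_

1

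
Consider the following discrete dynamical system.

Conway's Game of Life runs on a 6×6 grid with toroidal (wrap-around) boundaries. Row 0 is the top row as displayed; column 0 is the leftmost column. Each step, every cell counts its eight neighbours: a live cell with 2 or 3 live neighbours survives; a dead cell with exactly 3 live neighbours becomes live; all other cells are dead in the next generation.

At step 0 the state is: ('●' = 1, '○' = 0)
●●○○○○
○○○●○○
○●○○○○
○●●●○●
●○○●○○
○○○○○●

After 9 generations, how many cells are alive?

20

0) ●●○○○○
○○○●○○
○●○○○○
○●●●○●
●○○●○○
○○○○○●
1) ●○○○○○
●●●○○○
●●○●●○
○●○●●○
●●○●○●
○●○○○●
2) ○○●○○●
○○●●○○
○○○○●○
○○○○○○
○●○●○●
○●●○●●
3) ●○○○○●
○○●●●○
○○○●○○
○○○○●○
○●○●○●
○●○○○●
4) ●●●●○●
○○●●●●
○○●○○○
○○●●●○
○○●○○●
○●●○○●
5) ○○○○○○
○○○○○●
○●○○○●
○●●○●○
●○○○○●
○○○○○●
6) ○○○○○○
●○○○○○
○●●○●●
○●●○●○
●●○○●●
●○○○○●
7) ●○○○○●
●●○○○●
○○●○●●
○○○○○○
○○●●●○
○●○○●○
8) ○○○○●○
○●○○○○
○●○○●●
○○●○○●
○○●●●○
●●●○●○
9) ●○●●○●
●○○○●●
○●●○●●
●●●○○●
●○○○●○
○●●○●○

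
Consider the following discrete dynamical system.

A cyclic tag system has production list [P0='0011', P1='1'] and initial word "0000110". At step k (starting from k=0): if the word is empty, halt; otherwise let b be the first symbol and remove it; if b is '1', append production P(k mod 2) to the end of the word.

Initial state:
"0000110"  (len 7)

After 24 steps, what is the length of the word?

0) "0000110"  (len 7)
1) "000110"  (len 6)
2) "00110"  (len 5)
3) "0110"  (len 4)
4) "110"  (len 3)
5) "100011"  (len 6)
6) "000111"  (len 6)
7) "00111"  (len 5)
8) "0111"  (len 4)
9) "111"  (len 3)
10) "111"  (len 3)
11) "110011"  (len 6)
12) "100111"  (len 6)
13) "001110011"  (len 9)
14) "01110011"  (len 8)
15) "1110011"  (len 7)
16) "1100111"  (len 7)
17) "1001110011"  (len 10)
18) "0011100111"  (len 10)
19) "011100111"  (len 9)
20) "11100111"  (len 8)
21) "11001110011"  (len 11)
22) "10011100111"  (len 11)
23) "00111001110011"  (len 14)
24) "0111001110011"  (len 13)

13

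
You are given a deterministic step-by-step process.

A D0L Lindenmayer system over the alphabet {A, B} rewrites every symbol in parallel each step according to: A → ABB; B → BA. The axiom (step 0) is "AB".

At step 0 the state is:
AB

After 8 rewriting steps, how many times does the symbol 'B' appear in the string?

1393

gen 0: AB
gen 1: ABBBA
gen 2: ABBBABABAABB
gen 3: ABBBABABAABBBAABBBAABBABBBABA
gen 4: ABBBABABAABBBAABBBAABBABBBABABAABBABBBABABAABBABBBABAABBBABABAABBBAABB
gen 5: ABBBABABAABBBAABBBAABBABBBABABAABBABBBABABAABBABBBABAABBBA…ABBBABABAABBBAABBABBBABABAABBBAABBBAABBABBBABABAABBABBBABA  (len 169)
gen 6: ABBBABABAABBBAABBBAABBABBBABABAABBABBBABABAABBABBBABAABBBA…BAABBABBBABAABBBABABAABBBAABBBAABBABBBABAABBBABABAABBBAABB  (len 408)
gen 7: ABBBABABAABBBAABBBAABBABBBABABAABBABBBABABAABBABBBABAABBBA…ABBBABABAABBBAABBABBBABABAABBBAABBBAABBABBBABABAABBABBBABA  (len 985)
gen 8: ABBBABABAABBBAABBBAABBABBBABABAABBABBBABABAABBABBBABAABBBA…BAABBABBBABAABBBABABAABBBAABBBAABBABBBABAABBBABABAABBBAABB  (len 2378)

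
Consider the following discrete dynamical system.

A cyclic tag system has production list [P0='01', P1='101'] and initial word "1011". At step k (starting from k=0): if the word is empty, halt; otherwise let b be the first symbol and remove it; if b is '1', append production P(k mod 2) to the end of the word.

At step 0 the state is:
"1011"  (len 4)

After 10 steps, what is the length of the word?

k=0  "1011"  (len 4)
k=1  "01101"  (len 5)
k=2  "1101"  (len 4)
k=3  "10101"  (len 5)
k=4  "0101101"  (len 7)
k=5  "101101"  (len 6)
k=6  "01101101"  (len 8)
k=7  "1101101"  (len 7)
k=8  "101101101"  (len 9)
k=9  "0110110101"  (len 10)
k=10  "110110101"  (len 9)

9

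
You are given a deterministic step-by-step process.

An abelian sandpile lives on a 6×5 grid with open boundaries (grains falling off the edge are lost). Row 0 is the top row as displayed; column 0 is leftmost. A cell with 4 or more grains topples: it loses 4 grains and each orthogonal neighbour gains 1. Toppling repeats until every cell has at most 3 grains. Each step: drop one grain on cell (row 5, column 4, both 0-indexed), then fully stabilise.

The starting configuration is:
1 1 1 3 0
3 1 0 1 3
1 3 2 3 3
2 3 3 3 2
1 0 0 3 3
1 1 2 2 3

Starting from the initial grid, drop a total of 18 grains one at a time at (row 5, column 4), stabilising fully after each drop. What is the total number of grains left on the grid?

51

k=0  1 1 1 3 0
3 1 0 1 3
1 3 2 3 3
2 3 3 3 2
1 0 0 3 3
1 1 2 2 3
k=1  1 1 1 3 1
3 2 1 3 0
2 1 1 2 2
3 1 2 3 1
1 1 2 2 2
1 1 3 0 2
k=2  1 1 1 3 1
3 2 1 3 0
2 1 1 2 2
3 1 2 3 1
1 1 2 2 2
1 1 3 0 3
k=3  1 1 1 3 1
3 2 1 3 0
2 1 1 2 2
3 1 2 3 1
1 1 2 2 3
1 1 3 1 0
k=4  1 1 1 3 1
3 2 1 3 0
2 1 1 2 2
3 1 2 3 1
1 1 2 2 3
1 1 3 1 1
k=5  1 1 1 3 1
3 2 1 3 0
2 1 1 2 2
3 1 2 3 1
1 1 2 2 3
1 1 3 1 2
k=6  1 1 1 3 1
3 2 1 3 0
2 1 1 2 2
3 1 2 3 1
1 1 2 2 3
1 1 3 1 3
k=7  1 1 1 3 1
3 2 1 3 0
2 1 1 2 2
3 1 2 3 2
1 1 2 3 0
1 1 3 2 1
k=8  1 1 1 3 1
3 2 1 3 0
2 1 1 2 2
3 1 2 3 2
1 1 2 3 0
1 1 3 2 2
k=9  1 1 1 3 1
3 2 1 3 0
2 1 1 2 2
3 1 2 3 2
1 1 2 3 0
1 1 3 2 3
k=10  1 1 1 3 1
3 2 1 3 0
2 1 1 2 2
3 1 2 3 2
1 1 2 3 1
1 1 3 3 0
k=11  1 1 1 3 1
3 2 1 3 0
2 1 1 2 2
3 1 2 3 2
1 1 2 3 1
1 1 3 3 1
k=12  1 1 1 3 1
3 2 1 3 0
2 1 1 2 2
3 1 2 3 2
1 1 2 3 1
1 1 3 3 2
k=13  1 1 1 3 1
3 2 1 3 0
2 1 1 2 2
3 1 2 3 2
1 1 2 3 1
1 1 3 3 3
k=14  1 1 1 3 1
3 2 1 3 0
2 1 2 3 2
3 2 0 1 3
1 2 1 2 3
1 2 1 2 1
k=15  1 1 1 3 1
3 2 1 3 0
2 1 2 3 2
3 2 0 1 3
1 2 1 2 3
1 2 1 2 2
k=16  1 1 1 3 1
3 2 1 3 0
2 1 2 3 2
3 2 0 1 3
1 2 1 2 3
1 2 1 2 3
k=17  1 1 1 3 1
3 2 1 3 0
2 1 2 3 3
3 2 0 2 0
1 2 1 3 1
1 2 1 3 1
k=18  1 1 1 3 1
3 2 1 3 0
2 1 2 3 3
3 2 0 2 0
1 2 1 3 1
1 2 1 3 2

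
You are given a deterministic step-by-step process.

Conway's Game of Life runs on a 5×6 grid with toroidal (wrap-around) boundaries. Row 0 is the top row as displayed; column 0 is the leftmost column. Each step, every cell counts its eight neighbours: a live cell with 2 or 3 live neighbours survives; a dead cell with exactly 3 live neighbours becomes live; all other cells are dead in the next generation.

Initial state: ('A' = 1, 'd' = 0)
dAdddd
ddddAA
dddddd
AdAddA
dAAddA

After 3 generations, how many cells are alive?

t=0: dAdddd
ddddAA
dddddd
AdAddA
dAAddA
t=1: dAAdAA
dddddd
AdddAd
AdAddA
ddAddA
t=2: AAAAAA
AAdAAd
AAdddd
AddAAd
ddAddd
t=3: dddddd
dddddd
dddddd
AdAAdA
dddddd

4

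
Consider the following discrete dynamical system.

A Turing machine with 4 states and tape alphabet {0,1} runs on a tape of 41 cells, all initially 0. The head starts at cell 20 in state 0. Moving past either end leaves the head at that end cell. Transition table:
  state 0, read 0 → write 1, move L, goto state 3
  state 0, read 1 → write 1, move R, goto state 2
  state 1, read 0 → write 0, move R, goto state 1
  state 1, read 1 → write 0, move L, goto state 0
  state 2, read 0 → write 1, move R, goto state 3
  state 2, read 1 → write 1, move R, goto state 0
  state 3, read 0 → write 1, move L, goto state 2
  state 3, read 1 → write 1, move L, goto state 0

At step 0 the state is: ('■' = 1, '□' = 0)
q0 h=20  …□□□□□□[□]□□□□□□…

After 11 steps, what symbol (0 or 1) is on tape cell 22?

1

0) q0 h=20  …□□□□□□[□]□□□□□□…
1) q3 h=19  …□□□□□□[□]■□□□□□…
2) q2 h=18  …□□□□□□[□]■■□□□□…
3) q3 h=19  …□□□□□■[■]■□□□□□…
4) q0 h=18  …□□□□□□[■]■■□□□□…
5) q2 h=19  …□□□□□■[■]■□□□□□…
6) q0 h=20  …□□□□■■[■]□□□□□□…
7) q2 h=21  …□□□■■■[□]□□□□□□…
8) q3 h=22  …□□■■■■[□]□□□□□□…
9) q2 h=21  …□□□■■■[■]■□□□□□…
10) q0 h=22  …□□■■■■[■]□□□□□□…
11) q2 h=23  …□■■■■■[□]□□□□□□…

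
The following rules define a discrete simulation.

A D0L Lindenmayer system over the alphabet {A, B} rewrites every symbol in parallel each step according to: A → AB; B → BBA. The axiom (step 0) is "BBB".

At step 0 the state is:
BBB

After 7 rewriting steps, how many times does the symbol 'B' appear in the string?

1830

step 0: BBB
step 1: BBABBABBA
step 2: BBABBAABBBABBAABBBABBAAB
step 3: BBABBAABBBABBAABABBBABBABBAABBBABBAABABBBABBABBAABBBABBAABABBBA
step 4: BBABBAABBBABBAABABBBABBABBAABBBABBAABABBBAABBBABBABBAABBBA…AABBBABBAABBBABBAABABBBABBABBAABBBABBAABABBBAABBBABBABBAAB  (len 165)
step 5: BBABBAABBBABBAABABBBABBABBAABBBABBAABABBBAABBBABBABBAABBBA…ABBAABABBBAABBBABBABBAABABBBABBABBAABBBABBAABBBABBAABABBBA  (len 432)
step 6: BBABBAABBBABBAABABBBABBABBAABBBABBAABABBBAABBBABBABBAABBBA…BBABBABBAABBBABBAABABBBABBABBAABBBABBAABABBBAABBBABBABBAAB  (len 1131)
step 7: BBABBAABBBABBAABABBBABBABBAABBBABBAABABBBAABBBABBABBAABBBA…ABBAABABBBAABBBABBABBAABABBBABBABBAABBBABBAABBBABBAABABBBA  (len 2961)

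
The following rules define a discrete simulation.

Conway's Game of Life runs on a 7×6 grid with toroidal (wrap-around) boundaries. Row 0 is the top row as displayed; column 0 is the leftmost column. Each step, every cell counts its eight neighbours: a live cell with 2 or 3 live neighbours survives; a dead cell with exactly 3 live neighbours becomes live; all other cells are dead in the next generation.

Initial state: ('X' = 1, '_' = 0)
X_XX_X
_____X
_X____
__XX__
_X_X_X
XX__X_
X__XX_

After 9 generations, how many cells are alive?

0) X_XX_X
_____X
_X____
__XX__
_X_X_X
XX__X_
X__XX_
1) XXXX__
_XX_XX
__X___
XX_XX_
_X_X_X
_X____
______
2) X__XXX
____XX
______
XX_XXX
_X_X_X
X_X___
X_____
3) X__X__
X__X__
___X__
_X_X_X
___X__
X_X__X
X__XX_
4) XXXX__
__XXX_
X__X__
___X__
_X_X_X
XXX__X
X_XXX_
5) X_____
X___XX
______
X__X__
_X_X_X
______
____X_
6) X___X_
X____X
X___X_
X_X_X_
X_X_X_
____X_
______
7) X_____
XX__X_
X__XX_
X___X_
____X_
___X_X
_____X
8) XX____
XX_XX_
X__XX_
____X_
___XX_
_____X
X___XX
9) __XX__
___XX_
XXX___
______
___XXX
X__X__
_X__X_

14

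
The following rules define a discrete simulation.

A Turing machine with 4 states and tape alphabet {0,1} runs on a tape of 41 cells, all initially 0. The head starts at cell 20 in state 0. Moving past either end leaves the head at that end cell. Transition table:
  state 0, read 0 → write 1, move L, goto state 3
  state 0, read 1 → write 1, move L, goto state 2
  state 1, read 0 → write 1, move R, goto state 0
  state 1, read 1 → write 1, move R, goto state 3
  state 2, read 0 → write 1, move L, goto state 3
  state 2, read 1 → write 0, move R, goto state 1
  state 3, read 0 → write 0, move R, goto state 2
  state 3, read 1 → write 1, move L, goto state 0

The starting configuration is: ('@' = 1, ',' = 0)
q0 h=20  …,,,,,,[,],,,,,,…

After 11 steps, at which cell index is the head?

21

k=0  q0 h=20  …,,,,,,[,],,,,,,…
k=1  q3 h=19  …,,,,,,[,]@,,,,,…
k=2  q2 h=20  …,,,,,,[@],,,,,,…
k=3  q1 h=21  …,,,,,,[,],,,,,,…
k=4  q0 h=22  …,,,,,@[,],,,,,,…
k=5  q3 h=21  …,,,,,,[@]@,,,,,…
k=6  q0 h=20  …,,,,,,[,]@@,,,,…
k=7  q3 h=19  …,,,,,,[,]@@@,,,…
k=8  q2 h=20  …,,,,,,[@]@@,,,,…
k=9  q1 h=21  …,,,,,,[@]@,,,,,…
k=10  q3 h=22  …,,,,,@[@],,,,,,…
k=11  q0 h=21  …,,,,,,[@]@,,,,,…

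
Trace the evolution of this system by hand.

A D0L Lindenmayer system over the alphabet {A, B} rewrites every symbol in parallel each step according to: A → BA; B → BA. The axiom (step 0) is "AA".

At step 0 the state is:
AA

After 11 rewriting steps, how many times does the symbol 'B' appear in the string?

[0] AA
[1] BABA
[2] BABABABA
[3] BABABABABABABABA
[4] BABABABABABABABABABABABABABABABA
[5] BABABABABABABABABABABABABABABABABABABABABABABABABABABABABABABABA
[6] BABABABABABABABABABABABABABABABABABABABABABABABABABABABABA…BABABABABABABABABABABABABABABABABABABABABABABABABABABABABA  (len 128)
[7] BABABABABABABABABABABABABABABABABABABABABABABABABABABABABA…BABABABABABABABABABABABABABABABABABABABABABABABABABABABABA  (len 256)
[8] BABABABABABABABABABABABABABABABABABABABABABABABABABABABABA…BABABABABABABABABABABABABABABABABABABABABABABABABABABABABA  (len 512)
[9] BABABABABABABABABABABABABABABABABABABABABABABABABABABABABA…BABABABABABABABABABABABABABABABABABABABABABABABABABABABABA  (len 1024)
[10] BABABABABABABABABABABABABABABABABABABABABABABABABABABABABA…BABABABABABABABABABABABABABABABABABABABABABABABABABABABABA  (len 2048)
[11] BABABABABABABABABABABABABABABABABABABABABABABABABABABABABA…BABABABABABABABABABABABABABABABABABABABABABABABABABABABABA  (len 4096)

2048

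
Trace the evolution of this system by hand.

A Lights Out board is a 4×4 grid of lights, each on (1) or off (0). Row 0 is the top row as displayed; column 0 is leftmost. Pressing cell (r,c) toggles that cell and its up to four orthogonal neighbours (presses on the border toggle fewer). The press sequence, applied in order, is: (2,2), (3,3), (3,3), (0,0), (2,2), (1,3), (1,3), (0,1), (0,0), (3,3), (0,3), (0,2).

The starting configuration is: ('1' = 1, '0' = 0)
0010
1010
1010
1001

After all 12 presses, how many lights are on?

step 0: 0010
1010
1010
1001
step 1: 0010
1000
1101
1011
step 2: 0010
1000
1100
1000
step 3: 0010
1000
1101
1011
step 4: 1110
0000
1101
1011
step 5: 1110
0010
1010
1001
step 6: 1111
0001
1011
1001
step 7: 1110
0010
1010
1001
step 8: 0000
0110
1010
1001
step 9: 1100
1110
1010
1001
step 10: 1100
1110
1011
1010
step 11: 1111
1111
1011
1010
step 12: 1000
1101
1011
1010

9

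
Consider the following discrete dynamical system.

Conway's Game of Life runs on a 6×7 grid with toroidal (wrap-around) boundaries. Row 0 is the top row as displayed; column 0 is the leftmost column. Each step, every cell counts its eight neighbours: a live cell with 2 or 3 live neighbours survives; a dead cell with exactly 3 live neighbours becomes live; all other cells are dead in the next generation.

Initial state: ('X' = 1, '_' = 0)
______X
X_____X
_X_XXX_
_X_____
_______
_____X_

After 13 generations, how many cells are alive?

15

gen 0: ______X
X_____X
_X_XXX_
_X_____
_______
_____X_
gen 1: X____XX
X___X_X
_XX_XXX
__X_X__
_______
_______
gen 2: X____X_
___XX__
_XX_X_X
_XX_X__
_______
______X
gen 3: ____XXX
XXXXX_X
XX__X__
XXX__X_
_______
______X
gen 4: _XX_X__
__X____
____X__
X_X___X
XX____X
______X
gen 5: _XXX___
_XX____
_X_X___
_____XX
_X___X_
__X__XX
gen 6: X__X___
X______
XX_____
X_X_XXX
X___X__
X__XXXX
gen 7: XX_X_X_
X_____X
_____X_
___XXX_
_______
XX_X_X_
gen 8: _____X_
XX__XX_
_____X_
____XX_
__XX_XX
XX_____
gen 9: ____XX_
____XX_
_______
___X___
XXXX_XX
XXX_XX_
gen 10: _X_____
____XX_
____X__
XX_XX_X
_____X_
_______
gen 11: _______
____XX_
X_____X
X__XX_X
X___XXX
_______
gen 12: _______
_____XX
X__X___
_X_XX__
X__XX__
_____XX
gen 13: _______
______X
X_XX_XX
XX_____
X_XX__X
____XXX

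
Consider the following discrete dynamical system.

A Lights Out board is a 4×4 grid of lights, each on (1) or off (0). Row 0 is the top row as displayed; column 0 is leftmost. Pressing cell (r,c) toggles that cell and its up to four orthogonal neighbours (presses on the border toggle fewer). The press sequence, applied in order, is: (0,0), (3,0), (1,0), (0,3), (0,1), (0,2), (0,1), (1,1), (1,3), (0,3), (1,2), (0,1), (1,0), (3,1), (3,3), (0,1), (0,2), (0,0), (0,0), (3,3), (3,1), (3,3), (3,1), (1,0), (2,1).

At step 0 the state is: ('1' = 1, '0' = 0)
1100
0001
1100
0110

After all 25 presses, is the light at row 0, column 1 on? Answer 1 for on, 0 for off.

t=0: 1100
0001
1100
0110
t=1: 0000
1001
1100
0110
t=2: 0000
1001
0100
1010
t=3: 1000
0101
1100
1010
t=4: 1011
0100
1100
1010
t=5: 0101
0000
1100
1010
t=6: 0010
0010
1100
1010
t=7: 1100
0110
1100
1010
t=8: 1000
1000
1000
1010
t=9: 1001
1011
1001
1010
t=10: 1010
1010
1001
1010
t=11: 1000
1101
1011
1010
t=12: 0110
1001
1011
1010
t=13: 1110
0101
0011
1010
t=14: 1110
0101
0111
0100
t=15: 1110
0101
0110
0111
t=16: 0000
0001
0110
0111
t=17: 0111
0011
0110
0111
t=18: 1011
1011
0110
0111
t=19: 0111
0011
0110
0111
t=20: 0111
0011
0111
0100
t=21: 0111
0011
0011
1010
t=22: 0111
0011
0010
1001
t=23: 0111
0011
0110
0111
t=24: 1111
1111
1110
0111
t=25: 1111
1011
0000
0011

1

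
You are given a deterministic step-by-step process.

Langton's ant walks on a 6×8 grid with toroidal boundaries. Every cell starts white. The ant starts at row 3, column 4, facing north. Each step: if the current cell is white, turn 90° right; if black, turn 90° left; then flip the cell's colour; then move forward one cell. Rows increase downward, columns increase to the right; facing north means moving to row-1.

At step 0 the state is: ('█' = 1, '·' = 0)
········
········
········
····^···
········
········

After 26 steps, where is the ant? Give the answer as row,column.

[0] ········
········
········
····^···
········
········
[1] ········
········
········
····█>··
········
········
[2] ········
········
········
····██··
·····v··
········
[3] ········
········
········
····██··
····<█··
········
[4] ········
········
········
····^█··
····██··
········
[5] ········
········
········
···<·█··
····██··
········
[6] ········
········
···^····
···█·█··
····██··
········
[7] ········
········
···█>···
···█·█··
····██··
········
[8] ········
········
···██···
···█v█··
····██··
········
[9] ········
········
···██···
···<██··
····██··
········
[10] ········
········
···██···
····██··
···v██··
········
[11] ········
········
···██···
····██··
··<███··
········
[12] ········
········
···██···
··^·██··
··████··
········
[13] ········
········
···██···
··█>██··
··████··
········
[14] ········
········
···██···
··████··
··█v██··
········
[15] ········
········
···██···
··████··
··█·>█··
········
[16] ········
········
···██···
··██^█··
··█··█··
········
[17] ········
········
···██···
··█<·█··
··█··█··
········
[18] ········
········
···██···
··█··█··
··█v·█··
········
[19] ········
········
···██···
··█··█··
··<█·█··
········
[20] ········
········
···██···
··█··█··
···█·█··
··v·····
[21] ········
········
···██···
··█··█··
···█·█··
·<█·····
[22] ········
········
···██···
··█··█··
·^·█·█··
·██·····
[23] ········
········
···██···
··█··█··
·█>█·█··
·██·····
[24] ········
········
···██···
··█··█··
·███·█··
·█v·····
[25] ········
········
···██···
··█··█··
·███·█··
·█·>····
[26] ···v····
········
···██···
··█··█··
·███·█··
·█·█····

0,3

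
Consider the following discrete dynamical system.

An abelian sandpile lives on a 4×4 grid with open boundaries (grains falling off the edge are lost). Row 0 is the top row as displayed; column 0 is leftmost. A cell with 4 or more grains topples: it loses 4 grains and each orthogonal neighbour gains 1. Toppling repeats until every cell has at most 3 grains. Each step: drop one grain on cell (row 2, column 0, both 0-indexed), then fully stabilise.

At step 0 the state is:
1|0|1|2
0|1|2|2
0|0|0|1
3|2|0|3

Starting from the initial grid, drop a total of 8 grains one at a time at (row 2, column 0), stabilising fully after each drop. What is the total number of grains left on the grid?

[0] 1|0|1|2
0|1|2|2
0|0|0|1
3|2|0|3
[1] 1|0|1|2
0|1|2|2
1|0|0|1
3|2|0|3
[2] 1|0|1|2
0|1|2|2
2|0|0|1
3|2|0|3
[3] 1|0|1|2
0|1|2|2
3|0|0|1
3|2|0|3
[4] 1|0|1|2
1|1|2|2
1|1|0|1
0|3|0|3
[5] 1|0|1|2
1|1|2|2
2|1|0|1
0|3|0|3
[6] 1|0|1|2
1|1|2|2
3|1|0|1
0|3|0|3
[7] 1|0|1|2
2|1|2|2
0|2|0|1
1|3|0|3
[8] 1|0|1|2
2|1|2|2
1|2|0|1
1|3|0|3

22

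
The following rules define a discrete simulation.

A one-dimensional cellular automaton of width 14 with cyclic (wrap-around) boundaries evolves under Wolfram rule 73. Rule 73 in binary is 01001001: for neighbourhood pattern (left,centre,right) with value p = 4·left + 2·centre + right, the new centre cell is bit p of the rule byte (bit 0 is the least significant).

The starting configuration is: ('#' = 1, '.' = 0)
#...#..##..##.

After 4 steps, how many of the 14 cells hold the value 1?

7

0) #...#..##..##.
1) ..#....##..##.
2) #...##.##..##.
3) ..#.##.##..##.
4) #...##.##..##.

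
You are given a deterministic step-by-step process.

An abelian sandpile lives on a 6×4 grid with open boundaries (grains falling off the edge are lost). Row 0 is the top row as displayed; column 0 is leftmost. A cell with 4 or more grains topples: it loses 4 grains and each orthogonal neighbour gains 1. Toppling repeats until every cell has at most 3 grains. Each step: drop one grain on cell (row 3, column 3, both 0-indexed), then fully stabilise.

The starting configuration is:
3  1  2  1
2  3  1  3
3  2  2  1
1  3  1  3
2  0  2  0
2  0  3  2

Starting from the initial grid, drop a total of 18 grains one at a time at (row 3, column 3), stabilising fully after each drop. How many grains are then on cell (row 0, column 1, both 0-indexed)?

[0] 3  1  2  1
2  3  1  3
3  2  2  1
1  3  1  3
2  0  2  0
2  0  3  2
[1] 3  1  2  1
2  3  1  3
3  2  2  2
1  3  2  0
2  0  2  1
2  0  3  2
[2] 3  1  2  1
2  3  1  3
3  2  2  2
1  3  2  1
2  0  2  1
2  0  3  2
[3] 3  1  2  1
2  3  1  3
3  2  2  2
1  3  2  2
2  0  2  1
2  0  3  2
[4] 3  1  2  1
2  3  1  3
3  2  2  2
1  3  2  3
2  0  2  1
2  0  3  2
[5] 3  1  2  1
2  3  1  3
3  2  2  3
1  3  3  0
2  0  2  2
2  0  3  2
[6] 3  1  2  1
2  3  1  3
3  2  2  3
1  3  3  1
2  0  2  2
2  0  3  2
[7] 3  1  2  1
2  3  1  3
3  2  2  3
1  3  3  2
2  0  2  2
2  0  3  2
[8] 3  1  2  1
2  3  1  3
3  2  2  3
1  3  3  3
2  0  2  2
2  0  3  2
[9] 0  3  3  2
1  2  0  1
1  2  2  2
3  1  2  2
2  1  3  3
2  0  3  2
[10] 0  3  3  2
1  2  0  1
1  2  2  2
3  1  2  3
2  1  3  3
2  0  3  2
[11] 0  3  3  2
1  2  0  1
1  2  3  3
3  2  0  2
2  2  2  2
2  1  1  0
[12] 0  3  3  2
1  2  0  1
1  2  3  3
3  2  0  3
2  2  2  2
2  1  1  0
[13] 0  3  3  2
1  2  1  2
1  3  0  1
3  2  2  1
2  2  2  3
2  1  1  0
[14] 0  3  3  2
1  2  1  2
1  3  0  1
3  2  2  2
2  2  2  3
2  1  1  0
[15] 0  3  3  2
1  2  1  2
1  3  0  1
3  2  2  3
2  2  2  3
2  1  1  0
[16] 0  3  3  2
1  2  1  2
1  3  0  2
3  2  3  1
2  2  3  0
2  1  1  1
[17] 0  3  3  2
1  2  1  2
1  3  0  2
3  2  3  2
2  2  3  0
2  1  1  1
[18] 0  3  3  2
1  2  1  2
1  3  0  2
3  2  3  3
2  2  3  0
2  1  1  1

3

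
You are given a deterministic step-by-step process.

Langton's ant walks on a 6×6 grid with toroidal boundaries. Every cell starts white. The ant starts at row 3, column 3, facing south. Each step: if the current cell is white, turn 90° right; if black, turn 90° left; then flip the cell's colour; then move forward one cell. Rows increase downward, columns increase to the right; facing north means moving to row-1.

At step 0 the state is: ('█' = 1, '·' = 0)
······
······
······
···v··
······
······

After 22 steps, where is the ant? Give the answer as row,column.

2,0

gen 0: ······
······
······
···v··
······
······
gen 1: ······
······
······
··<█··
······
······
gen 2: ······
······
··^···
··██··
······
······
gen 3: ······
······
··█>··
··██··
······
······
gen 4: ······
······
··██··
··█v··
······
······
gen 5: ······
······
··██··
··█·>·
······
······
gen 6: ······
······
··██··
··█·█·
····v·
······
gen 7: ······
······
··██··
··█·█·
···<█·
······
gen 8: ······
······
··██··
··█^█·
···██·
······
gen 9: ······
······
··██··
··██>·
···██·
······
gen 10: ······
······
··██^·
··██··
···██·
······
gen 11: ······
······
··███>
··██··
···██·
······
gen 12: ······
······
··████
··██·v
···██·
······
gen 13: ······
······
··████
··██<█
···██·
······
gen 14: ······
······
··██^█
··████
···██·
······
gen 15: ······
······
··█<·█
··████
···██·
······
gen 16: ······
······
··█··█
··█v██
···██·
······
gen 17: ······
······
··█··█
··█·>█
···██·
······
gen 18: ······
······
··█·^█
··█··█
···██·
······
gen 19: ······
······
··█·█>
··█··█
···██·
······
gen 20: ······
·····^
··█·█·
··█··█
···██·
······
gen 21: ······
>····█
··█·█·
··█··█
···██·
······
gen 22: ······
█····█
v·█·█·
··█··█
···██·
······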